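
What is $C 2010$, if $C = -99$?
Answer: $-198990$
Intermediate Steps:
$C 2010 = \left(-99\right) 2010 = -198990$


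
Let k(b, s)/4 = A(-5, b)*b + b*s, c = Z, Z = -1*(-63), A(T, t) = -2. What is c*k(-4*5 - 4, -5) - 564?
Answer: 41772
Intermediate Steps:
Z = 63
c = 63
k(b, s) = -8*b + 4*b*s (k(b, s) = 4*(-2*b + b*s) = -8*b + 4*b*s)
c*k(-4*5 - 4, -5) - 564 = 63*(4*(-4*5 - 4)*(-2 - 5)) - 564 = 63*(4*(-20 - 4)*(-7)) - 564 = 63*(4*(-24)*(-7)) - 564 = 63*672 - 564 = 42336 - 564 = 41772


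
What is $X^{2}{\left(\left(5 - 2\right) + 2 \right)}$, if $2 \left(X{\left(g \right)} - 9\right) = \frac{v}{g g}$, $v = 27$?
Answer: $\frac{227529}{2500} \approx 91.012$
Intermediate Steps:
$X{\left(g \right)} = 9 + \frac{27}{2 g^{2}}$ ($X{\left(g \right)} = 9 + \frac{27 \frac{1}{g g}}{2} = 9 + \frac{27 \frac{1}{g^{2}}}{2} = 9 + \frac{27}{2 g^{2}}$)
$X^{2}{\left(\left(5 - 2\right) + 2 \right)} = \left(9 + \frac{27}{2 \left(\left(5 - 2\right) + 2\right)^{2}}\right)^{2} = \left(9 + \frac{27}{2 \left(3 + 2\right)^{2}}\right)^{2} = \left(9 + \frac{27}{2 \cdot 25}\right)^{2} = \left(9 + \frac{27}{2} \cdot \frac{1}{25}\right)^{2} = \left(9 + \frac{27}{50}\right)^{2} = \left(\frac{477}{50}\right)^{2} = \frac{227529}{2500}$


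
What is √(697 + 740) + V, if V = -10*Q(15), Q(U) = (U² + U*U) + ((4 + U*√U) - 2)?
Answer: -4520 + √1437 - 150*√15 ≈ -5063.0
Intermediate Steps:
Q(U) = 2 + U^(3/2) + 2*U² (Q(U) = (U² + U²) + ((4 + U^(3/2)) - 2) = 2*U² + (2 + U^(3/2)) = 2 + U^(3/2) + 2*U²)
V = -4520 - 150*√15 (V = -10*(2 + 15^(3/2) + 2*15²) = -10*(2 + 15*√15 + 2*225) = -10*(2 + 15*√15 + 450) = -10*(452 + 15*√15) = -4520 - 150*√15 ≈ -5100.9)
√(697 + 740) + V = √(697 + 740) + (-4520 - 150*√15) = √1437 + (-4520 - 150*√15) = -4520 + √1437 - 150*√15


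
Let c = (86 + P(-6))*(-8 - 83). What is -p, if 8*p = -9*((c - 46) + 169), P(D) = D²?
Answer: -98811/8 ≈ -12351.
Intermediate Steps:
c = -11102 (c = (86 + (-6)²)*(-8 - 83) = (86 + 36)*(-91) = 122*(-91) = -11102)
p = 98811/8 (p = (-9*((-11102 - 46) + 169))/8 = (-9*(-11148 + 169))/8 = (-9*(-10979))/8 = (⅛)*98811 = 98811/8 ≈ 12351.)
-p = -1*98811/8 = -98811/8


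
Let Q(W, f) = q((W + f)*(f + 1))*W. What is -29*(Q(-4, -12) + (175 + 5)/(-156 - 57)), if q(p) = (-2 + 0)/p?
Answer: 36221/1562 ≈ 23.189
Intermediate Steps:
q(p) = -2/p
Q(W, f) = -2*W/((1 + f)*(W + f)) (Q(W, f) = (-2*1/((W + f)*(f + 1)))*W = (-2*1/((1 + f)*(W + f)))*W = (-2/((1 + f)*(W + f)))*W = -2*W/((1 + f)*(W + f)))
-29*(Q(-4, -12) + (175 + 5)/(-156 - 57)) = -29*(-2*(-4)/(-4 - 12 + (-12)² - 4*(-12)) + (175 + 5)/(-156 - 57)) = -29*(-2*(-4)/(-4 - 12 + 144 + 48) + 180/(-213)) = -29*(-2*(-4)/176 + 180*(-1/213)) = -29*(-2*(-4)*1/176 - 60/71) = -29*(1/22 - 60/71) = -29*(-1249/1562) = 36221/1562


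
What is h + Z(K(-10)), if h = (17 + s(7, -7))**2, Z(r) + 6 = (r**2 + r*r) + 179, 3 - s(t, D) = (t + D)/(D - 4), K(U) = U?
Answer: 773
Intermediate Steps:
s(t, D) = 3 - (D + t)/(-4 + D) (s(t, D) = 3 - (t + D)/(D - 4) = 3 - (D + t)/(-4 + D))
Z(r) = 173 + 2*r**2 (Z(r) = -6 + ((r**2 + r*r) + 179) = -6 + ((r**2 + r**2) + 179) = -6 + (2*r**2 + 179) = -6 + (179 + 2*r**2) = 173 + 2*r**2)
h = 400 (h = (17 + (-12 - 1*7 + 2*(-7))/(-4 - 7))**2 = (17 + (-12 - 7 - 14)/(-11))**2 = (17 - 1/11*(-33))**2 = (17 + 3)**2 = 20**2 = 400)
h + Z(K(-10)) = 400 + (173 + 2*(-10)**2) = 400 + (173 + 2*100) = 400 + (173 + 200) = 400 + 373 = 773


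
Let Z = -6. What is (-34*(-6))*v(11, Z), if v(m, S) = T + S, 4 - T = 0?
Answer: -408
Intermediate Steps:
T = 4 (T = 4 - 1*0 = 4 + 0 = 4)
v(m, S) = 4 + S
(-34*(-6))*v(11, Z) = (-34*(-6))*(4 - 6) = 204*(-2) = -408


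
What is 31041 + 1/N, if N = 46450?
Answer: 1441854451/46450 ≈ 31041.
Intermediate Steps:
31041 + 1/N = 31041 + 1/46450 = 1441854451/46450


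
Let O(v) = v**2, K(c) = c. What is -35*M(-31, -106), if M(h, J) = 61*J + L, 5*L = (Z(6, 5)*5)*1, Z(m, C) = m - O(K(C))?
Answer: 226975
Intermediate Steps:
Z(m, C) = m - C**2
L = -19 (L = (((6 - 1*5**2)*5)*1)/5 = (((6 - 1*25)*5)*1)/5 = (((6 - 25)*5)*1)/5 = (-19*5*1)/5 = (-95*1)/5 = (1/5)*(-95) = -19)
M(h, J) = -19 + 61*J (M(h, J) = 61*J - 19 = -19 + 61*J)
-35*M(-31, -106) = -35*(-19 + 61*(-106)) = -35*(-19 - 6466) = -35*(-6485) = 226975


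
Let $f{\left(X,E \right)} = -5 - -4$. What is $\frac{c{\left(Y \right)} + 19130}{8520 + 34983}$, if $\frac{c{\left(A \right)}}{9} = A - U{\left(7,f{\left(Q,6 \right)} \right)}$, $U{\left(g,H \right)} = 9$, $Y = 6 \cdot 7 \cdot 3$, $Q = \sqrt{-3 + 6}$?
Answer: $\frac{20183}{43503} \approx 0.46394$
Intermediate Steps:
$Q = \sqrt{3} \approx 1.732$
$Y = 126$ ($Y = 42 \cdot 3 = 126$)
$f{\left(X,E \right)} = -1$ ($f{\left(X,E \right)} = -5 + 4 = -1$)
$c{\left(A \right)} = -81 + 9 A$ ($c{\left(A \right)} = 9 \left(A - 9\right) = 9 \left(-9 + A\right) = -81 + 9 A$)
$\frac{c{\left(Y \right)} + 19130}{8520 + 34983} = \frac{\left(-81 + 9 \cdot 126\right) + 19130}{8520 + 34983} = \frac{\left(-81 + 1134\right) + 19130}{43503} = \left(1053 + 19130\right) \frac{1}{43503} = 20183 \cdot \frac{1}{43503} = \frac{20183}{43503}$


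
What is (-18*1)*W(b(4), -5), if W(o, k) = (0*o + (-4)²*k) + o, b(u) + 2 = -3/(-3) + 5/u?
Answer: 2871/2 ≈ 1435.5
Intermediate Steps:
b(u) = -1 + 5/u (b(u) = -2 + (-3/(-3) + 5/u) = -2 + (-3*(-⅓) + 5/u) = -2 + (1 + 5/u) = -1 + 5/u)
W(o, k) = o + 16*k (W(o, k) = (0 + 16*k) + o = 16*k + o = o + 16*k)
(-18*1)*W(b(4), -5) = (-18*1)*((5 - 1*4)/4 + 16*(-5)) = -18*((5 - 4)/4 - 80) = -18*((¼)*1 - 80) = -18*(¼ - 80) = -18*(-319/4) = 2871/2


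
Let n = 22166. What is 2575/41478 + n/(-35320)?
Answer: -207113087/366250740 ≈ -0.56550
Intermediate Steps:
2575/41478 + n/(-35320) = 2575/41478 + 22166/(-35320) = 2575*(1/41478) + 22166*(-1/35320) = 2575/41478 - 11083/17660 = -207113087/366250740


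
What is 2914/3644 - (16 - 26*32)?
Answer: 1488209/1822 ≈ 816.80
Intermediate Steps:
2914/3644 - (16 - 26*32) = 2914*(1/3644) - (16 - 832) = 1457/1822 - 1*(-816) = 1457/1822 + 816 = 1488209/1822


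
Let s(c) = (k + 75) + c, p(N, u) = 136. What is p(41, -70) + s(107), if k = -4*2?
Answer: 310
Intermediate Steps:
k = -8
s(c) = 67 + c (s(c) = (-8 + 75) + c = 67 + c)
p(41, -70) + s(107) = 136 + (67 + 107) = 136 + 174 = 310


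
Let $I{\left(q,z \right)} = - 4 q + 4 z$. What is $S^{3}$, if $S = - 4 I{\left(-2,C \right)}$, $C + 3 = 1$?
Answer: $0$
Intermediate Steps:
$C = -2$ ($C = -3 + 1 = -2$)
$S = 0$ ($S = - 4 \left(\left(-4\right) \left(-2\right) + 4 \left(-2\right)\right) = - 4 \left(8 - 8\right) = \left(-4\right) 0 = 0$)
$S^{3} = 0^{3} = 0$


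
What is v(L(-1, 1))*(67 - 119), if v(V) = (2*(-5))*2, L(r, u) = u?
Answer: 1040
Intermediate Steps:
v(V) = -20 (v(V) = -10*2 = -20)
v(L(-1, 1))*(67 - 119) = -20*(67 - 119) = -20*(-52) = 1040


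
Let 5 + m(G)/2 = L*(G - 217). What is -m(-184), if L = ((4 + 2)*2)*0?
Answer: 10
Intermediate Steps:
L = 0 (L = (6*2)*0 = 12*0 = 0)
m(G) = -10 (m(G) = -10 + 2*(0*(G - 217)) = -10 + 2*(0*(-217 + G)) = -10 + 2*0 = -10 + 0 = -10)
-m(-184) = -1*(-10) = 10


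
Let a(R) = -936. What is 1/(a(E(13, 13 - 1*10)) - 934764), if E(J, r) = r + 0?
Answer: -1/935700 ≈ -1.0687e-6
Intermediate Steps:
E(J, r) = r
1/(a(E(13, 13 - 1*10)) - 934764) = 1/(-936 - 934764) = 1/(-935700) = -1/935700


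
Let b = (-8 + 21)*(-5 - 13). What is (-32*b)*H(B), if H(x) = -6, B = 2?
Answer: -44928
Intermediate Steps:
b = -234 (b = 13*(-18) = -234)
(-32*b)*H(B) = -32*(-234)*(-6) = 7488*(-6) = -44928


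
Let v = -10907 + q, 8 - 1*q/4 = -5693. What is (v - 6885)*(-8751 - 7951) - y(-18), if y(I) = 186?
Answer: -83710610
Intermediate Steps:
q = 22804 (q = 32 - 4*(-5693) = 32 + 22772 = 22804)
v = 11897 (v = -10907 + 22804 = 11897)
(v - 6885)*(-8751 - 7951) - y(-18) = (11897 - 6885)*(-8751 - 7951) - 1*186 = 5012*(-16702) - 186 = -83710424 - 186 = -83710610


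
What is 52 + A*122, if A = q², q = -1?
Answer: 174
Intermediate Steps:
A = 1 (A = (-1)² = 1)
52 + A*122 = 52 + 1*122 = 52 + 122 = 174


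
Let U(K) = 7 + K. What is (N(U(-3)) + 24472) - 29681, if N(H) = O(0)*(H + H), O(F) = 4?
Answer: -5177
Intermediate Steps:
N(H) = 8*H (N(H) = 4*(H + H) = 4*(2*H) = 8*H)
(N(U(-3)) + 24472) - 29681 = (8*(7 - 3) + 24472) - 29681 = (8*4 + 24472) - 29681 = (32 + 24472) - 29681 = 24504 - 29681 = -5177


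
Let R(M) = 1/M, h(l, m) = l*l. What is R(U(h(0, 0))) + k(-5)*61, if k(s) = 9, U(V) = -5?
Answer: 2744/5 ≈ 548.80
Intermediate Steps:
h(l, m) = l²
R(U(h(0, 0))) + k(-5)*61 = 1/(-5) + 9*61 = -⅕ + 549 = 2744/5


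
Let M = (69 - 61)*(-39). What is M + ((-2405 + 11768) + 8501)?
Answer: 17552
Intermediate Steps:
M = -312 (M = 8*(-39) = -312)
M + ((-2405 + 11768) + 8501) = -312 + ((-2405 + 11768) + 8501) = -312 + (9363 + 8501) = -312 + 17864 = 17552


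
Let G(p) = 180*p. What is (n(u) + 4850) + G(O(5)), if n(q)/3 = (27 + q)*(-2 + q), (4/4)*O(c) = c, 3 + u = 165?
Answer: 96470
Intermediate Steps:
u = 162 (u = -3 + 165 = 162)
O(c) = c
n(q) = 3*(-2 + q)*(27 + q) (n(q) = 3*((27 + q)*(-2 + q)) = 3*((-2 + q)*(27 + q)) = 3*(-2 + q)*(27 + q))
(n(u) + 4850) + G(O(5)) = ((-162 + 3*162² + 75*162) + 4850) + 180*5 = ((-162 + 3*26244 + 12150) + 4850) + 900 = ((-162 + 78732 + 12150) + 4850) + 900 = (90720 + 4850) + 900 = 95570 + 900 = 96470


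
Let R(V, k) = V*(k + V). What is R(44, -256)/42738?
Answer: -4664/21369 ≈ -0.21826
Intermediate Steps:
R(V, k) = V*(V + k)
R(44, -256)/42738 = (44*(44 - 256))/42738 = (44*(-212))*(1/42738) = -9328*1/42738 = -4664/21369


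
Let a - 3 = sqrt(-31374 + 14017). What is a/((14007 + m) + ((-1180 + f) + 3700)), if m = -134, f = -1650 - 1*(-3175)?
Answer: 3/17918 + I*sqrt(17357)/17918 ≈ 0.00016743 + 0.0073527*I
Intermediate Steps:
f = 1525 (f = -1650 + 3175 = 1525)
a = 3 + I*sqrt(17357) (a = 3 + sqrt(-31374 + 14017) = 3 + sqrt(-17357) = 3 + I*sqrt(17357) ≈ 3.0 + 131.75*I)
a/((14007 + m) + ((-1180 + f) + 3700)) = (3 + I*sqrt(17357))/((14007 - 134) + ((-1180 + 1525) + 3700)) = (3 + I*sqrt(17357))/(13873 + (345 + 3700)) = (3 + I*sqrt(17357))/(13873 + 4045) = (3 + I*sqrt(17357))/17918 = (3 + I*sqrt(17357))*(1/17918) = 3/17918 + I*sqrt(17357)/17918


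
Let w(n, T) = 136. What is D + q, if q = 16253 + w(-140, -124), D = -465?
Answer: 15924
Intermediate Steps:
q = 16389 (q = 16253 + 136 = 16389)
D + q = -465 + 16389 = 15924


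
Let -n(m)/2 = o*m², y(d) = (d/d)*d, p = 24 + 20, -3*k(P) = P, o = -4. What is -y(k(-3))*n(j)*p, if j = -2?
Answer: -1408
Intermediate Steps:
k(P) = -P/3
p = 44
y(d) = d (y(d) = 1*d = d)
n(m) = 8*m² (n(m) = -(-8)*m² = 8*m²)
-y(k(-3))*n(j)*p = -(-⅓*(-3))*(8*(-2)²)*44 = -1*(8*4)*44 = -1*32*44 = -32*44 = -1*1408 = -1408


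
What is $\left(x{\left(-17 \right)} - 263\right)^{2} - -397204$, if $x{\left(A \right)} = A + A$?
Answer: $485413$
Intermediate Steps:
$x{\left(A \right)} = 2 A$
$\left(x{\left(-17 \right)} - 263\right)^{2} - -397204 = \left(2 \left(-17\right) - 263\right)^{2} - -397204 = \left(-34 - 263\right)^{2} + 397204 = \left(-297\right)^{2} + 397204 = 88209 + 397204 = 485413$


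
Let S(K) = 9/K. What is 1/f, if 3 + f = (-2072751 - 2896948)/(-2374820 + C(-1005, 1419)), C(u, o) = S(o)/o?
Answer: -531316103779/482082523766 ≈ -1.1021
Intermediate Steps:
C(u, o) = 9/o² (C(u, o) = (9/o)/o = 9/o²)
f = -482082523766/531316103779 (f = -3 + (-2072751 - 2896948)/(-2374820 + 9/1419²) = -3 - 4969699/(-2374820 + 9*(1/2013561)) = -3 - 4969699/(-2374820 + 1/223729) = -3 - 4969699/(-531316103779/223729) = -3 - 4969699*(-223729/531316103779) = -3 + 1111865787571/531316103779 = -482082523766/531316103779 ≈ -0.90734)
1/f = 1/(-482082523766/531316103779) = -531316103779/482082523766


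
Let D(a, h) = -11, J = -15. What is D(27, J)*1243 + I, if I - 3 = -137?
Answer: -13807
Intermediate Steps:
I = -134 (I = 3 - 137 = -134)
D(27, J)*1243 + I = -11*1243 - 134 = -13673 - 134 = -13807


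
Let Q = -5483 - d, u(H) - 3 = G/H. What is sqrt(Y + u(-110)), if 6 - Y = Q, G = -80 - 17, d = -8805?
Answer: I*sqrt(40076630)/110 ≈ 57.551*I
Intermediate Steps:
G = -97
u(H) = 3 - 97/H
Q = 3322 (Q = -5483 - 1*(-8805) = -5483 + 8805 = 3322)
Y = -3316 (Y = 6 - 1*3322 = 6 - 3322 = -3316)
sqrt(Y + u(-110)) = sqrt(-3316 + (3 - 97/(-110))) = sqrt(-3316 + (3 - 97*(-1/110))) = sqrt(-3316 + (3 + 97/110)) = sqrt(-3316 + 427/110) = sqrt(-364333/110) = I*sqrt(40076630)/110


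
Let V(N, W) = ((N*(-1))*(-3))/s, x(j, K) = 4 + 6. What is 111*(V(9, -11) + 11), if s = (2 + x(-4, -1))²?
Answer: 19869/16 ≈ 1241.8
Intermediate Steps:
x(j, K) = 10
s = 144 (s = (2 + 10)² = 12² = 144)
V(N, W) = N/48 (V(N, W) = ((N*(-1))*(-3))/144 = (-N*(-3))*(1/144) = (3*N)*(1/144) = N/48)
111*(V(9, -11) + 11) = 111*((1/48)*9 + 11) = 111*(3/16 + 11) = 111*(179/16) = 19869/16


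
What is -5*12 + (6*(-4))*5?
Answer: -180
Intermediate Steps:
-5*12 + (6*(-4))*5 = -60 - 24*5 = -60 - 120 = -180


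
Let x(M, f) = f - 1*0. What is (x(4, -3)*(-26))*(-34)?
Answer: -2652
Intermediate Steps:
x(M, f) = f (x(M, f) = f + 0 = f)
(x(4, -3)*(-26))*(-34) = -3*(-26)*(-34) = 78*(-34) = -2652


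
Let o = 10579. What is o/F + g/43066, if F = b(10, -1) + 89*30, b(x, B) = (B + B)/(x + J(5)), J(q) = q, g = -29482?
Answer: 2826616537/862353584 ≈ 3.2778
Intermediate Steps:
b(x, B) = 2*B/(5 + x) (b(x, B) = (B + B)/(x + 5) = (2*B)/(5 + x) = 2*B/(5 + x))
F = 40048/15 (F = 2*(-1)/(5 + 10) + 89*30 = 2*(-1)/15 + 2670 = 2*(-1)*(1/15) + 2670 = -2/15 + 2670 = 40048/15 ≈ 2669.9)
o/F + g/43066 = 10579/(40048/15) - 29482/43066 = 10579*(15/40048) - 29482*1/43066 = 158685/40048 - 14741/21533 = 2826616537/862353584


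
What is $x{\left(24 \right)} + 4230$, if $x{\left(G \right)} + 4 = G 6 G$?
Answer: $7682$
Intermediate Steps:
$x{\left(G \right)} = -4 + 6 G^{2}$ ($x{\left(G \right)} = -4 + G 6 G = -4 + 6 G G = -4 + 6 G^{2}$)
$x{\left(24 \right)} + 4230 = \left(-4 + 6 \cdot 24^{2}\right) + 4230 = \left(-4 + 6 \cdot 576\right) + 4230 = \left(-4 + 3456\right) + 4230 = 3452 + 4230 = 7682$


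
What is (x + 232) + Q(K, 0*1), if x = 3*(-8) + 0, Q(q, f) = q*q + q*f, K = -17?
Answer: 497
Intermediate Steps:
Q(q, f) = q**2 + f*q
x = -24 (x = -24 + 0 = -24)
(x + 232) + Q(K, 0*1) = (-24 + 232) - 17*(0*1 - 17) = 208 - 17*(0 - 17) = 208 - 17*(-17) = 208 + 289 = 497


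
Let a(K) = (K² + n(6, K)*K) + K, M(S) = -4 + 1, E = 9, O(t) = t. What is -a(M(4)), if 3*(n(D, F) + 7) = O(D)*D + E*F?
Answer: -18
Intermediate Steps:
n(D, F) = -7 + 3*F + D²/3 (n(D, F) = -7 + (D*D + 9*F)/3 = -7 + (D² + 9*F)/3 = -7 + (3*F + D²/3) = -7 + 3*F + D²/3)
M(S) = -3
a(K) = K + K² + K*(5 + 3*K) (a(K) = (K² + (-7 + 3*K + (⅓)*6²)*K) + K = (K² + (-7 + 3*K + (⅓)*36)*K) + K = (K² + (-7 + 3*K + 12)*K) + K = (K² + (5 + 3*K)*K) + K = (K² + K*(5 + 3*K)) + K = K + K² + K*(5 + 3*K))
-a(M(4)) = -2*(-3)*(3 + 2*(-3)) = -2*(-3)*(3 - 6) = -2*(-3)*(-3) = -1*18 = -18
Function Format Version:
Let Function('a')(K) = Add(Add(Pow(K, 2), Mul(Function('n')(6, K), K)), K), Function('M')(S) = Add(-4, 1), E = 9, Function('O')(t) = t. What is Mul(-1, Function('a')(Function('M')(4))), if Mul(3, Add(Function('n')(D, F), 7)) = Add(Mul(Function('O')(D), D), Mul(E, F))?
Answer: -18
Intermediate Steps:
Function('n')(D, F) = Add(-7, Mul(3, F), Mul(Rational(1, 3), Pow(D, 2))) (Function('n')(D, F) = Add(-7, Mul(Rational(1, 3), Add(Mul(D, D), Mul(9, F)))) = Add(-7, Mul(Rational(1, 3), Add(Pow(D, 2), Mul(9, F)))) = Add(-7, Add(Mul(3, F), Mul(Rational(1, 3), Pow(D, 2)))) = Add(-7, Mul(3, F), Mul(Rational(1, 3), Pow(D, 2))))
Function('M')(S) = -3
Function('a')(K) = Add(K, Pow(K, 2), Mul(K, Add(5, Mul(3, K)))) (Function('a')(K) = Add(Add(Pow(K, 2), Mul(Add(-7, Mul(3, K), Mul(Rational(1, 3), Pow(6, 2))), K)), K) = Add(Add(Pow(K, 2), Mul(Add(-7, Mul(3, K), Mul(Rational(1, 3), 36)), K)), K) = Add(Add(Pow(K, 2), Mul(Add(-7, Mul(3, K), 12), K)), K) = Add(Add(Pow(K, 2), Mul(Add(5, Mul(3, K)), K)), K) = Add(Add(Pow(K, 2), Mul(K, Add(5, Mul(3, K)))), K) = Add(K, Pow(K, 2), Mul(K, Add(5, Mul(3, K)))))
Mul(-1, Function('a')(Function('M')(4))) = Mul(-1, Mul(2, -3, Add(3, Mul(2, -3)))) = Mul(-1, Mul(2, -3, Add(3, -6))) = Mul(-1, Mul(2, -3, -3)) = Mul(-1, 18) = -18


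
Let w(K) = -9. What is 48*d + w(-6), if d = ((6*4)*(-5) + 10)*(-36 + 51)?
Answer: -79209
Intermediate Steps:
d = -1650 (d = (24*(-5) + 10)*15 = (-120 + 10)*15 = -110*15 = -1650)
48*d + w(-6) = 48*(-1650) - 9 = -79200 - 9 = -79209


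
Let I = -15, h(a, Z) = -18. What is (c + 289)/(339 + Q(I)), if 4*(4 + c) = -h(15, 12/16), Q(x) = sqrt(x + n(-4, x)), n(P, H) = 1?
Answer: 196281/229870 - 579*I*sqrt(14)/229870 ≈ 0.85388 - 0.0094245*I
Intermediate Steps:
Q(x) = sqrt(1 + x) (Q(x) = sqrt(x + 1) = sqrt(1 + x))
c = 1/2 (c = -4 + (-1*(-18))/4 = -4 + (1/4)*18 = -4 + 9/2 = 1/2 ≈ 0.50000)
(c + 289)/(339 + Q(I)) = (1/2 + 289)/(339 + sqrt(1 - 15)) = 579/(2*(339 + sqrt(-14))) = 579/(2*(339 + I*sqrt(14)))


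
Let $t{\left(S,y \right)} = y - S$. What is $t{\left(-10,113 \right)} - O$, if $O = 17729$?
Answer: $-17606$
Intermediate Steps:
$t{\left(-10,113 \right)} - O = \left(113 - -10\right) - 17729 = \left(113 + 10\right) - 17729 = 123 - 17729 = -17606$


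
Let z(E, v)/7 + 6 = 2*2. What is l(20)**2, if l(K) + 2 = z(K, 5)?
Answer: 256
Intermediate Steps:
z(E, v) = -14 (z(E, v) = -42 + 7*(2*2) = -42 + 7*4 = -42 + 28 = -14)
l(K) = -16 (l(K) = -2 - 14 = -16)
l(20)**2 = (-16)**2 = 256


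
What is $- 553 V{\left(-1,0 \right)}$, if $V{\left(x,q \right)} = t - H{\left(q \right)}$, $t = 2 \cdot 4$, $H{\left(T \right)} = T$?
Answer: $-4424$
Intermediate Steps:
$t = 8$
$V{\left(x,q \right)} = 8 - q$
$- 553 V{\left(-1,0 \right)} = - 553 \left(8 - 0\right) = - 553 \left(8 + 0\right) = \left(-553\right) 8 = -4424$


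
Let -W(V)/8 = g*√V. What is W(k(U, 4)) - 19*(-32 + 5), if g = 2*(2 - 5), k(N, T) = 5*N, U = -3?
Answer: 513 + 48*I*√15 ≈ 513.0 + 185.9*I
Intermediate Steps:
g = -6 (g = 2*(-3) = -6)
W(V) = 48*√V (W(V) = -(-48)*√V = 48*√V)
W(k(U, 4)) - 19*(-32 + 5) = 48*√(5*(-3)) - 19*(-32 + 5) = 48*√(-15) - 19*(-27) = 48*(I*√15) + 513 = 48*I*√15 + 513 = 513 + 48*I*√15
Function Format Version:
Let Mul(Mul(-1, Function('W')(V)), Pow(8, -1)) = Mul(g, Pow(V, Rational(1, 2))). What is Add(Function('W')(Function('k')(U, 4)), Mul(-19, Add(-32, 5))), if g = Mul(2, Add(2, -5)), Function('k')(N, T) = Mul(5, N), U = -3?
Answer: Add(513, Mul(48, I, Pow(15, Rational(1, 2)))) ≈ Add(513.00, Mul(185.90, I))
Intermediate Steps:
g = -6 (g = Mul(2, -3) = -6)
Function('W')(V) = Mul(48, Pow(V, Rational(1, 2))) (Function('W')(V) = Mul(-8, Mul(-6, Pow(V, Rational(1, 2)))) = Mul(48, Pow(V, Rational(1, 2))))
Add(Function('W')(Function('k')(U, 4)), Mul(-19, Add(-32, 5))) = Add(Mul(48, Pow(Mul(5, -3), Rational(1, 2))), Mul(-19, Add(-32, 5))) = Add(Mul(48, Pow(-15, Rational(1, 2))), Mul(-19, -27)) = Add(Mul(48, Mul(I, Pow(15, Rational(1, 2)))), 513) = Add(Mul(48, I, Pow(15, Rational(1, 2))), 513) = Add(513, Mul(48, I, Pow(15, Rational(1, 2))))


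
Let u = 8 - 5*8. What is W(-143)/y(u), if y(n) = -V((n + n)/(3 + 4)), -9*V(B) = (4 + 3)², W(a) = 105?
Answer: 135/7 ≈ 19.286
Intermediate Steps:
V(B) = -49/9 (V(B) = -(4 + 3)²/9 = -⅑*7² = -⅑*49 = -49/9)
u = -32 (u = 8 - 40 = -32)
y(n) = 49/9 (y(n) = -1*(-49/9) = 49/9)
W(-143)/y(u) = 105/(49/9) = 105*(9/49) = 135/7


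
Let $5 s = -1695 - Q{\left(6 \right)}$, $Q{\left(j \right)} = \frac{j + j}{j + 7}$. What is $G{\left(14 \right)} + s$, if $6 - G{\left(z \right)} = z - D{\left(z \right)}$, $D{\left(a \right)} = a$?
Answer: $- \frac{21657}{65} \approx -333.18$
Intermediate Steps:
$Q{\left(j \right)} = \frac{2 j}{7 + j}$
$G{\left(z \right)} = 6$ ($G{\left(z \right)} = 6 - \left(z - z\right) = 6 - 0 = 6 + 0 = 6$)
$s = - \frac{22047}{65}$ ($s = \frac{-1695 - 2 \cdot 6 \frac{1}{7 + 6}}{5} = \frac{-1695 - 2 \cdot 6 \cdot \frac{1}{13}}{5} = \frac{-1695 - \frac{12}{13}}{5} = \frac{1}{5} \left(- \frac{22047}{13}\right) = - \frac{22047}{65} \approx -339.18$)
$G{\left(14 \right)} + s = 6 - \frac{22047}{65} = - \frac{21657}{65}$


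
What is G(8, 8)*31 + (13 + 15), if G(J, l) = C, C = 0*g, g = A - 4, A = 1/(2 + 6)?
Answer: 28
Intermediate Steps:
A = ⅛ (A = 1/8 = ⅛ ≈ 0.12500)
g = -31/8 (g = ⅛ - 4 = -31/8 ≈ -3.8750)
C = 0 (C = 0*(-31/8) = 0)
G(J, l) = 0
G(8, 8)*31 + (13 + 15) = 0*31 + (13 + 15) = 0 + 28 = 28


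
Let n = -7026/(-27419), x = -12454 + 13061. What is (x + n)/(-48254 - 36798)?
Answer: -1513669/212003708 ≈ -0.0071398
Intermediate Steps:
x = 607
n = 7026/27419 (n = -7026*(-1/27419) = 7026/27419 ≈ 0.25625)
(x + n)/(-48254 - 36798) = (607 + 7026/27419)/(-48254 - 36798) = (16650359/27419)/(-85052) = (16650359/27419)*(-1/85052) = -1513669/212003708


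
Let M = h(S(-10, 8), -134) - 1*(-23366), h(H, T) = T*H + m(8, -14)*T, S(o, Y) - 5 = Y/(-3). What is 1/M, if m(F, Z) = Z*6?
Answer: 3/102928 ≈ 2.9147e-5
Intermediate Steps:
m(F, Z) = 6*Z
S(o, Y) = 5 - Y/3 (S(o, Y) = 5 + Y/(-3) = 5 + Y*(-⅓) = 5 - Y/3)
h(H, T) = -84*T + H*T (h(H, T) = T*H + (6*(-14))*T = H*T - 84*T = -84*T + H*T)
M = 102928/3 (M = -134*(-84 + (5 - ⅓*8)) - 1*(-23366) = -134*(-84 + (5 - 8/3)) + 23366 = -134*(-84 + 7/3) + 23366 = -134*(-245/3) + 23366 = 32830/3 + 23366 = 102928/3 ≈ 34309.)
1/M = 1/(102928/3) = 3/102928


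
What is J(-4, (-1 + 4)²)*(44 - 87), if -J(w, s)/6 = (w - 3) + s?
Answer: 516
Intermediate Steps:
J(w, s) = 18 - 6*s - 6*w (J(w, s) = -6*((w - 3) + s) = -6*((-3 + w) + s) = -6*(-3 + s + w) = 18 - 6*s - 6*w)
J(-4, (-1 + 4)²)*(44 - 87) = (18 - 6*(-1 + 4)² - 6*(-4))*(44 - 87) = (18 - 6*3² + 24)*(-43) = (18 - 6*9 + 24)*(-43) = (18 - 54 + 24)*(-43) = -12*(-43) = 516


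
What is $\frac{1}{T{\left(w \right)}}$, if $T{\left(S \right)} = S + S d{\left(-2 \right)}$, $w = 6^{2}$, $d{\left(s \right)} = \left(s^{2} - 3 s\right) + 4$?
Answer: $\frac{1}{540} \approx 0.0018519$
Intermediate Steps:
$d{\left(s \right)} = 4 + s^{2} - 3 s$
$w = 36$
$T{\left(S \right)} = 15 S$ ($T{\left(S \right)} = S + S \left(4 + \left(-2\right)^{2} - -6\right) = S + S \left(4 + 4 + 6\right) = S + S 14 = S + 14 S = 15 S$)
$\frac{1}{T{\left(w \right)}} = \frac{1}{15 \cdot 36} = \frac{1}{540}$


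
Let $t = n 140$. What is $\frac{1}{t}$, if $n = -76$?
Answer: $- \frac{1}{10640} \approx -9.3985 \cdot 10^{-5}$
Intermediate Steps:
$t = -10640$ ($t = \left(-76\right) 140 = -10640$)
$\frac{1}{t} = \frac{1}{-10640} = - \frac{1}{10640}$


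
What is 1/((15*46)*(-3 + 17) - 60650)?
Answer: -1/50990 ≈ -1.9612e-5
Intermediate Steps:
1/((15*46)*(-3 + 17) - 60650) = 1/(690*14 - 60650) = 1/(9660 - 60650) = 1/(-50990) = -1/50990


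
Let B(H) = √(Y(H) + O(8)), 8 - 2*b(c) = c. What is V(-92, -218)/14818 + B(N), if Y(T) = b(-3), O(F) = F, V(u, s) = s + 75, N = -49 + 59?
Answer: -143/14818 + 3*√6/2 ≈ 3.6646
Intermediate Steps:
N = 10
V(u, s) = 75 + s
b(c) = 4 - c/2
Y(T) = 11/2 (Y(T) = 4 - ½*(-3) = 4 + 3/2 = 11/2)
B(H) = 3*√6/2 (B(H) = √(11/2 + 8) = √(27/2) = 3*√6/2)
V(-92, -218)/14818 + B(N) = (75 - 218)/14818 + 3*√6/2 = -143*1/14818 + 3*√6/2 = -143/14818 + 3*√6/2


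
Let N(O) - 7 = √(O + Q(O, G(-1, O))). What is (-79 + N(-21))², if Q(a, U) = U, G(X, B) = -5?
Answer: (72 - I*√26)² ≈ 5158.0 - 734.26*I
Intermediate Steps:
N(O) = 7 + √(-5 + O) (N(O) = 7 + √(O - 5) = 7 + √(-5 + O))
(-79 + N(-21))² = (-79 + (7 + √(-5 - 21)))² = (-79 + (7 + √(-26)))² = (-79 + (7 + I*√26))² = (-72 + I*√26)²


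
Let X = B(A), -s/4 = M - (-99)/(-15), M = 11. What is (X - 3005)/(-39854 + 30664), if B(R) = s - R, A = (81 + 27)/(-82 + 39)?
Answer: 649319/1975850 ≈ 0.32863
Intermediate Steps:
A = -108/43 (A = 108/(-43) = 108*(-1/43) = -108/43 ≈ -2.5116)
s = -88/5 (s = -4*(11 - (-99)/(-15)) = -4*(11 - (-99)*(-1)/15) = -4*(11 - 1*33/5) = -4*(11 - 33/5) = -4*22/5 = -88/5 ≈ -17.600)
B(R) = -88/5 - R
X = -3244/215 (X = -88/5 - 1*(-108/43) = -88/5 + 108/43 = -3244/215 ≈ -15.088)
(X - 3005)/(-39854 + 30664) = (-3244/215 - 3005)/(-39854 + 30664) = -649319/215/(-9190) = -649319/215*(-1/9190) = 649319/1975850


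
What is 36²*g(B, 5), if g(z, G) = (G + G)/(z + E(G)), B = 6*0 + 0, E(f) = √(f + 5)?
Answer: 1296*√10 ≈ 4098.3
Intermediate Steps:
E(f) = √(5 + f)
B = 0 (B = 0 + 0 = 0)
g(z, G) = 2*G/(z + √(5 + G)) (g(z, G) = (G + G)/(z + √(5 + G)) = (2*G)/(z + √(5 + G)) = 2*G/(z + √(5 + G)))
36²*g(B, 5) = 36²*(2*5/(0 + √(5 + 5))) = 1296*(2*5/(0 + √10)) = 1296*(2*5/√10) = 1296*(2*5*(√10/10)) = 1296*√10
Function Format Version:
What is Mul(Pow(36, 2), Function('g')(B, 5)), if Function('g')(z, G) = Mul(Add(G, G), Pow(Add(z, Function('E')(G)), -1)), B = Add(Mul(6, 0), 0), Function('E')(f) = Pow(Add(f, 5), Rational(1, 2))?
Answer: Mul(1296, Pow(10, Rational(1, 2))) ≈ 4098.3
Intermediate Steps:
Function('E')(f) = Pow(Add(5, f), Rational(1, 2))
B = 0 (B = Add(0, 0) = 0)
Function('g')(z, G) = Mul(2, G, Pow(Add(z, Pow(Add(5, G), Rational(1, 2))), -1)) (Function('g')(z, G) = Mul(Add(G, G), Pow(Add(z, Pow(Add(5, G), Rational(1, 2))), -1)) = Mul(Mul(2, G), Pow(Add(z, Pow(Add(5, G), Rational(1, 2))), -1)) = Mul(2, G, Pow(Add(z, Pow(Add(5, G), Rational(1, 2))), -1)))
Mul(Pow(36, 2), Function('g')(B, 5)) = Mul(Pow(36, 2), Mul(2, 5, Pow(Add(0, Pow(Add(5, 5), Rational(1, 2))), -1))) = Mul(1296, Mul(2, 5, Pow(Add(0, Pow(10, Rational(1, 2))), -1))) = Mul(1296, Mul(2, 5, Pow(Pow(10, Rational(1, 2)), -1))) = Mul(1296, Mul(2, 5, Mul(Rational(1, 10), Pow(10, Rational(1, 2))))) = Mul(1296, Pow(10, Rational(1, 2)))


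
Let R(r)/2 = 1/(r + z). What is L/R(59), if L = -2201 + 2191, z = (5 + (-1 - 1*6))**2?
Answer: -315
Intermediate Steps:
z = 4 (z = (5 + (-1 - 6))**2 = (5 - 7)**2 = (-2)**2 = 4)
R(r) = 2/(4 + r) (R(r) = 2/(r + 4) = 2/(4 + r))
L = -10
L/R(59) = -10/(2/(4 + 59)) = -10/(2/63) = -10/(2*(1/63)) = -10/2/63 = -10*63/2 = -315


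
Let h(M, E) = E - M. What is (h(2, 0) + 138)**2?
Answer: 18496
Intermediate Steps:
(h(2, 0) + 138)**2 = ((0 - 1*2) + 138)**2 = ((0 - 2) + 138)**2 = (-2 + 138)**2 = 136**2 = 18496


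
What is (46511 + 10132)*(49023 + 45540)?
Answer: 5356332009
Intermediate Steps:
(46511 + 10132)*(49023 + 45540) = 56643*94563 = 5356332009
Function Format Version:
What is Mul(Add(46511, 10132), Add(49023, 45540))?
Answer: 5356332009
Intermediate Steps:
Mul(Add(46511, 10132), Add(49023, 45540)) = Mul(56643, 94563) = 5356332009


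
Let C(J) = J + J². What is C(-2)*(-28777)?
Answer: -57554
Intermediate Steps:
C(-2)*(-28777) = -2*(1 - 2)*(-28777) = -2*(-1)*(-28777) = 2*(-28777) = -57554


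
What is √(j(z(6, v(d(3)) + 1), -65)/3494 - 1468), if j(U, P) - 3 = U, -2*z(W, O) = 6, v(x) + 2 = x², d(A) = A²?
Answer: 2*I*√367 ≈ 38.315*I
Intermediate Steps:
v(x) = -2 + x²
z(W, O) = -3 (z(W, O) = -½*6 = -3)
j(U, P) = 3 + U
√(j(z(6, v(d(3)) + 1), -65)/3494 - 1468) = √((3 - 3)/3494 - 1468) = √(0*(1/3494) - 1468) = √(0 - 1468) = √(-1468) = 2*I*√367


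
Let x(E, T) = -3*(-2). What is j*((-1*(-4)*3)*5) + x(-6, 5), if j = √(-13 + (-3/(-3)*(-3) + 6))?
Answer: 6 + 60*I*√10 ≈ 6.0 + 189.74*I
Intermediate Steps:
x(E, T) = 6
j = I*√10 (j = √(-13 + (-3*(-⅓)*(-3) + 6)) = √(-13 + (1*(-3) + 6)) = √(-13 + (-3 + 6)) = √(-13 + 3) = √(-10) = I*√10 ≈ 3.1623*I)
j*((-1*(-4)*3)*5) + x(-6, 5) = (I*√10)*((-1*(-4)*3)*5) + 6 = (I*√10)*((4*3)*5) + 6 = (I*√10)*(12*5) + 6 = (I*√10)*60 + 6 = 60*I*√10 + 6 = 6 + 60*I*√10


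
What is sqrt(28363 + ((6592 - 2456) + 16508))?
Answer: sqrt(49007) ≈ 221.38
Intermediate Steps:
sqrt(28363 + ((6592 - 2456) + 16508)) = sqrt(28363 + (4136 + 16508)) = sqrt(28363 + 20644) = sqrt(49007)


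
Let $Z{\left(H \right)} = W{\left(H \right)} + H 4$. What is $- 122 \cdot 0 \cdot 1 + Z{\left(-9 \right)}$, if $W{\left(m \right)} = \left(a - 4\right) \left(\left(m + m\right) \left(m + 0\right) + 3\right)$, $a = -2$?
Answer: $-1026$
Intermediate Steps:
$W{\left(m \right)} = -18 - 12 m^{2}$ ($W{\left(m \right)} = \left(-2 - 4\right) \left(\left(m + m\right) \left(m + 0\right) + 3\right) = - 6 \left(2 m m + 3\right) = - 6 \left(2 m^{2} + 3\right) = - 6 \left(3 + 2 m^{2}\right) = -18 - 12 m^{2}$)
$Z{\left(H \right)} = -18 - 12 H^{2} + 4 H$ ($Z{\left(H \right)} = \left(-18 - 12 H^{2}\right) + H 4 = \left(-18 - 12 H^{2}\right) + 4 H = -18 - 12 H^{2} + 4 H$)
$- 122 \cdot 0 \cdot 1 + Z{\left(-9 \right)} = - 122 \cdot 0 \cdot 1 - \left(54 + 972\right) = \left(-122\right) 0 - 1026 = 0 - 1026 = -1026$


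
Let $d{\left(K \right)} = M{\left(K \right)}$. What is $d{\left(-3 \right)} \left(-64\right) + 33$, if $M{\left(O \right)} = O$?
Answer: $225$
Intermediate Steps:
$d{\left(K \right)} = K$
$d{\left(-3 \right)} \left(-64\right) + 33 = \left(-3\right) \left(-64\right) + 33 = 192 + 33 = 225$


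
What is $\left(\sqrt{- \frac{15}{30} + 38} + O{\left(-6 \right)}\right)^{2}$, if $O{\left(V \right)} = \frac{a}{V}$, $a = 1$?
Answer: $\frac{1351}{36} - \frac{5 \sqrt{6}}{6} \approx 35.487$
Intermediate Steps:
$O{\left(V \right)} = \frac{1}{V}$ ($O{\left(V \right)} = 1 \frac{1}{V} = \frac{1}{V}$)
$\left(\sqrt{- \frac{15}{30} + 38} + O{\left(-6 \right)}\right)^{2} = \left(\sqrt{- \frac{15}{30} + 38} + \frac{1}{-6}\right)^{2} = \left(\sqrt{\left(-15\right) \frac{1}{30} + 38} - \frac{1}{6}\right)^{2} = \left(\sqrt{- \frac{1}{2} + 38} - \frac{1}{6}\right)^{2} = \left(\sqrt{\frac{75}{2}} - \frac{1}{6}\right)^{2} = \left(\frac{5 \sqrt{6}}{2} - \frac{1}{6}\right)^{2} = \left(- \frac{1}{6} + \frac{5 \sqrt{6}}{2}\right)^{2}$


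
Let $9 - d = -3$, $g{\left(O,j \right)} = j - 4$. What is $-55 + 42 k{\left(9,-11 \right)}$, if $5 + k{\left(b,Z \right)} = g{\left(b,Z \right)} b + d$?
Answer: $-5431$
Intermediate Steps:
$g{\left(O,j \right)} = -4 + j$
$d = 12$ ($d = 9 - -3 = 9 + 3 = 12$)
$k{\left(b,Z \right)} = 7 + b \left(-4 + Z\right)$ ($k{\left(b,Z \right)} = -5 + \left(\left(-4 + Z\right) b + 12\right) = -5 + \left(b \left(-4 + Z\right) + 12\right) = -5 + \left(12 + b \left(-4 + Z\right)\right) = 7 + b \left(-4 + Z\right)$)
$-55 + 42 k{\left(9,-11 \right)} = -55 + 42 \left(7 + 9 \left(-4 - 11\right)\right) = -55 + 42 \left(7 + 9 \left(-15\right)\right) = -55 + 42 \left(7 - 135\right) = -55 + 42 \left(-128\right) = -55 - 5376 = -5431$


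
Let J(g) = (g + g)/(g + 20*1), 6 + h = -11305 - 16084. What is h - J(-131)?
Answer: -3041107/111 ≈ -27397.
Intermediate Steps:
h = -27395 (h = -6 + (-11305 - 16084) = -6 - 27389 = -27395)
J(g) = 2*g/(20 + g) (J(g) = (2*g)/(g + 20) = (2*g)/(20 + g) = 2*g/(20 + g))
h - J(-131) = -27395 - 2*(-131)/(20 - 131) = -27395 - 2*(-131)/(-111) = -27395 - 2*(-131)*(-1)/111 = -27395 - 1*262/111 = -27395 - 262/111 = -3041107/111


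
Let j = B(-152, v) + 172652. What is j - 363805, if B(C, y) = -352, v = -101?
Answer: -191505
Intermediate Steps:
j = 172300 (j = -352 + 172652 = 172300)
j - 363805 = 172300 - 363805 = -191505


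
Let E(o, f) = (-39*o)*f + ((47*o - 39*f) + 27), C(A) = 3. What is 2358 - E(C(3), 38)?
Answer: 8118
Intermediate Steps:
E(o, f) = 27 - 39*f + 47*o - 39*f*o (E(o, f) = -39*f*o + ((-39*f + 47*o) + 27) = -39*f*o + (27 - 39*f + 47*o) = 27 - 39*f + 47*o - 39*f*o)
2358 - E(C(3), 38) = 2358 - (27 - 39*38 + 47*3 - 39*38*3) = 2358 - (27 - 1482 + 141 - 4446) = 2358 - 1*(-5760) = 2358 + 5760 = 8118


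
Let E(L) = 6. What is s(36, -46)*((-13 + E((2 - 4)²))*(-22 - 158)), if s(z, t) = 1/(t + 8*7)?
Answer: 126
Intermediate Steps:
s(z, t) = 1/(56 + t) (s(z, t) = 1/(t + 56) = 1/(56 + t))
s(36, -46)*((-13 + E((2 - 4)²))*(-22 - 158)) = ((-13 + 6)*(-22 - 158))/(56 - 46) = (-7*(-180))/10 = (⅒)*1260 = 126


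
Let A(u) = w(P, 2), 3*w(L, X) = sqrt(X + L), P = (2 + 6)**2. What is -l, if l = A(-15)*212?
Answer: -212*sqrt(66)/3 ≈ -574.10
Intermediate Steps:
P = 64 (P = 8**2 = 64)
w(L, X) = sqrt(L + X)/3 (w(L, X) = sqrt(X + L)/3 = sqrt(L + X)/3)
A(u) = sqrt(66)/3 (A(u) = sqrt(64 + 2)/3 = sqrt(66)/3)
l = 212*sqrt(66)/3 (l = (sqrt(66)/3)*212 = 212*sqrt(66)/3 ≈ 574.10)
-l = -212*sqrt(66)/3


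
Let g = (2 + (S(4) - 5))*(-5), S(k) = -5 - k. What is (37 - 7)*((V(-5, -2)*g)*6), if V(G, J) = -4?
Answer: -43200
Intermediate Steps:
g = 60 (g = (2 + ((-5 - 1*4) - 5))*(-5) = (2 + ((-5 - 4) - 5))*(-5) = (2 + (-9 - 5))*(-5) = (2 - 14)*(-5) = -12*(-5) = 60)
(37 - 7)*((V(-5, -2)*g)*6) = (37 - 7)*(-4*60*6) = 30*(-240*6) = 30*(-1440) = -43200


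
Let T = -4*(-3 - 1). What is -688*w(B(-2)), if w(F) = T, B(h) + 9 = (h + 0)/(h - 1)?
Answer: -11008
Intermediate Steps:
B(h) = -9 + h/(-1 + h) (B(h) = -9 + (h + 0)/(h - 1) = -9 + h/(-1 + h))
T = 16 (T = -4*(-4) = 16)
w(F) = 16
-688*w(B(-2)) = -688*16 = -11008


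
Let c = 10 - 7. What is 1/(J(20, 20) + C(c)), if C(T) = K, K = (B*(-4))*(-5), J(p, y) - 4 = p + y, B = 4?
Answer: 1/124 ≈ 0.0080645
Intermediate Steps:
J(p, y) = 4 + p + y (J(p, y) = 4 + (p + y) = 4 + p + y)
K = 80 (K = (4*(-4))*(-5) = -16*(-5) = 80)
c = 3
C(T) = 80
1/(J(20, 20) + C(c)) = 1/((4 + 20 + 20) + 80) = 1/(44 + 80) = 1/124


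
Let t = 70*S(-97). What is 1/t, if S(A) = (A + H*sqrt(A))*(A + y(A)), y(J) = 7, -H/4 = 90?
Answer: 1/817091100 - 2*I*sqrt(97)/440321315 ≈ 1.2239e-9 - 4.4735e-8*I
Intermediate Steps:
H = -360 (H = -4*90 = -360)
S(A) = (7 + A)*(A - 360*sqrt(A)) (S(A) = (A - 360*sqrt(A))*(A + 7) = (A - 360*sqrt(A))*(7 + A) = (7 + A)*(A - 360*sqrt(A)))
t = 611100 + 2268000*I*sqrt(97) (t = 70*((-97)**2 - 2520*I*sqrt(97) - (-34920)*I*sqrt(97) + 7*(-97)) = 70*(9409 - 2520*I*sqrt(97) - (-34920)*I*sqrt(97) - 679) = 70*(9409 - 2520*I*sqrt(97) + 34920*I*sqrt(97) - 679) = 70*(8730 + 32400*I*sqrt(97)) = 611100 + 2268000*I*sqrt(97) ≈ 6.111e+5 + 2.2337e+7*I)
1/t = 1/(611100 + 2268000*I*sqrt(97))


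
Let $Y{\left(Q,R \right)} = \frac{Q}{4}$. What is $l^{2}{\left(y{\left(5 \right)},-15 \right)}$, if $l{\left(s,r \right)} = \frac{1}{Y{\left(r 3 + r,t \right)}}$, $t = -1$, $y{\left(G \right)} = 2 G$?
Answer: $\frac{1}{225} \approx 0.0044444$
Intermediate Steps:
$Y{\left(Q,R \right)} = \frac{Q}{4}$ ($Y{\left(Q,R \right)} = Q \frac{1}{4} = \frac{Q}{4}$)
$l{\left(s,r \right)} = \frac{1}{r}$ ($l{\left(s,r \right)} = \frac{1}{\frac{1}{4} \left(r 3 + r\right)} = \frac{1}{\frac{1}{4} \left(3 r + r\right)} = \frac{1}{\frac{1}{4} \cdot 4 r} = \frac{1}{r}$)
$l^{2}{\left(y{\left(5 \right)},-15 \right)} = \left(\frac{1}{-15}\right)^{2} = \left(- \frac{1}{15}\right)^{2} = \frac{1}{225}$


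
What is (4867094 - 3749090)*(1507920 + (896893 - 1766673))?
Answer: 713443072560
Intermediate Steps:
(4867094 - 3749090)*(1507920 + (896893 - 1766673)) = 1118004*(1507920 - 869780) = 1118004*638140 = 713443072560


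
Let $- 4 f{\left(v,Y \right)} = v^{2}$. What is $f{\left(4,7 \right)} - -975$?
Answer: $971$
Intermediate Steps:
$f{\left(v,Y \right)} = - \frac{v^{2}}{4}$
$f{\left(4,7 \right)} - -975 = - \frac{4^{2}}{4} - -975 = \left(- \frac{1}{4}\right) 16 + 975 = -4 + 975 = 971$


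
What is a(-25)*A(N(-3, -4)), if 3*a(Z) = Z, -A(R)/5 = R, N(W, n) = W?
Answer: -125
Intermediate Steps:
A(R) = -5*R
a(Z) = Z/3
a(-25)*A(N(-3, -4)) = ((⅓)*(-25))*(-5*(-3)) = -25/3*15 = -125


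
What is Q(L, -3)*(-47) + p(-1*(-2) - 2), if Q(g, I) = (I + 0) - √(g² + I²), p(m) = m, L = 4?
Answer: 376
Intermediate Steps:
Q(g, I) = I - √(I² + g²)
Q(L, -3)*(-47) + p(-1*(-2) - 2) = (-3 - √((-3)² + 4²))*(-47) + (-1*(-2) - 2) = (-3 - √(9 + 16))*(-47) + (2 - 2) = (-3 - √25)*(-47) + 0 = (-3 - 1*5)*(-47) + 0 = (-3 - 5)*(-47) + 0 = -8*(-47) + 0 = 376 + 0 = 376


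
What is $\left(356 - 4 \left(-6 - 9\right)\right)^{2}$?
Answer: $173056$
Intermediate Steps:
$\left(356 - 4 \left(-6 - 9\right)\right)^{2} = \left(356 - -60\right)^{2} = \left(356 + 60\right)^{2} = 416^{2} = 173056$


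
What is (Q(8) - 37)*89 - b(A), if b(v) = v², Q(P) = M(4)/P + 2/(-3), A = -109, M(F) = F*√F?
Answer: -45433/3 ≈ -15144.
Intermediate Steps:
M(F) = F^(3/2)
Q(P) = -⅔ + 8/P (Q(P) = 4^(3/2)/P + 2/(-3) = 8/P + 2*(-⅓) = 8/P - ⅔ = -⅔ + 8/P)
(Q(8) - 37)*89 - b(A) = ((-⅔ + 8/8) - 37)*89 - 1*(-109)² = ((-⅔ + 8*(⅛)) - 37)*89 - 1*11881 = ((-⅔ + 1) - 37)*89 - 11881 = (⅓ - 37)*89 - 11881 = -110/3*89 - 11881 = -9790/3 - 11881 = -45433/3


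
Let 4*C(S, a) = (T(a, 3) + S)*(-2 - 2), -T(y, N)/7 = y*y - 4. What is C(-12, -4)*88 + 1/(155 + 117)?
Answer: 2297857/272 ≈ 8448.0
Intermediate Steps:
T(y, N) = 28 - 7*y² (T(y, N) = -7*(y*y - 4) = -7*(y² - 4) = -7*(-4 + y²) = 28 - 7*y²)
C(S, a) = -28 - S + 7*a² (C(S, a) = (((28 - 7*a²) + S)*(-2 - 2))/4 = ((28 + S - 7*a²)*(-4))/4 = (-112 - 4*S + 28*a²)/4 = -28 - S + 7*a²)
C(-12, -4)*88 + 1/(155 + 117) = (-28 - 1*(-12) + 7*(-4)²)*88 + 1/(155 + 117) = (-28 + 12 + 7*16)*88 + 1/272 = (-28 + 12 + 112)*88 + 1/272 = 96*88 + 1/272 = 8448 + 1/272 = 2297857/272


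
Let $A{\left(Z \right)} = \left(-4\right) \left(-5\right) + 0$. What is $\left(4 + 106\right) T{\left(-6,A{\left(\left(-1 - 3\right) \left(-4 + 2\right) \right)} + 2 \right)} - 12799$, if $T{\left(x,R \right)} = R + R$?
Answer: $-7959$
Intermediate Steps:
$A{\left(Z \right)} = 20$ ($A{\left(Z \right)} = 20 + 0 = 20$)
$T{\left(x,R \right)} = 2 R$
$\left(4 + 106\right) T{\left(-6,A{\left(\left(-1 - 3\right) \left(-4 + 2\right) \right)} + 2 \right)} - 12799 = \left(4 + 106\right) 2 \left(20 + 2\right) - 12799 = 110 \cdot 2 \cdot 22 - 12799 = 110 \cdot 44 - 12799 = 4840 - 12799 = -7959$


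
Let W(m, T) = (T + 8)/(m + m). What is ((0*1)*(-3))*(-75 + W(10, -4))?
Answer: 0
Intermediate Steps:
W(m, T) = (8 + T)/(2*m) (W(m, T) = (8 + T)/((2*m)) = (8 + T)*(1/(2*m)) = (8 + T)/(2*m))
((0*1)*(-3))*(-75 + W(10, -4)) = ((0*1)*(-3))*(-75 + (1/2)*(8 - 4)/10) = (0*(-3))*(-75 + (1/2)*(1/10)*4) = 0*(-75 + 1/5) = 0*(-374/5) = 0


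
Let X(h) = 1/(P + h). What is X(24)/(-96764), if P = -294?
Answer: 1/26126280 ≈ 3.8276e-8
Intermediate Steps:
X(h) = 1/(-294 + h)
X(24)/(-96764) = 1/((-294 + 24)*(-96764)) = -1/96764/(-270) = -1/270*(-1/96764) = 1/26126280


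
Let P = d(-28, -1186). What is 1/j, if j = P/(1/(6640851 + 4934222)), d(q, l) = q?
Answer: -1/324102044 ≈ -3.0854e-9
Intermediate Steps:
P = -28
j = -324102044 (j = -28/(1/(6640851 + 4934222)) = -28/(1/11575073) = -28/1/11575073 = -28*11575073 = -324102044)
1/j = 1/(-324102044) = -1/324102044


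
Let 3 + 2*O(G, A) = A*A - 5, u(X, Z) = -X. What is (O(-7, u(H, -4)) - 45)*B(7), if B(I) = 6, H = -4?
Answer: -246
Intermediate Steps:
O(G, A) = -4 + A²/2 (O(G, A) = -3/2 + (A*A - 5)/2 = -3/2 + (A² - 5)/2 = -3/2 + (-5 + A²)/2 = -3/2 + (-5/2 + A²/2) = -4 + A²/2)
(O(-7, u(H, -4)) - 45)*B(7) = ((-4 + (-1*(-4))²/2) - 45)*6 = ((-4 + (½)*4²) - 45)*6 = ((-4 + (½)*16) - 45)*6 = ((-4 + 8) - 45)*6 = (4 - 45)*6 = -41*6 = -246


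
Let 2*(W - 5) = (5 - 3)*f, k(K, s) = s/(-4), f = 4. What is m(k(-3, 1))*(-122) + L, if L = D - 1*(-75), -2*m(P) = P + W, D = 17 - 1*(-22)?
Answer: 2591/4 ≈ 647.75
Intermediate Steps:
k(K, s) = -s/4 (k(K, s) = s*(-1/4) = -s/4)
D = 39 (D = 17 + 22 = 39)
W = 9 (W = 5 + ((5 - 3)*4)/2 = 5 + (2*4)/2 = 5 + (1/2)*8 = 5 + 4 = 9)
m(P) = -9/2 - P/2 (m(P) = -(P + 9)/2 = -(9 + P)/2 = -9/2 - P/2)
L = 114 (L = 39 - 1*(-75) = 39 + 75 = 114)
m(k(-3, 1))*(-122) + L = (-9/2 - (-1)/8)*(-122) + 114 = (-9/2 - 1/2*(-1/4))*(-122) + 114 = (-9/2 + 1/8)*(-122) + 114 = -35/8*(-122) + 114 = 2135/4 + 114 = 2591/4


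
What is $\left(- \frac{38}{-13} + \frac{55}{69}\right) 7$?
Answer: $\frac{23359}{897} \approx 26.041$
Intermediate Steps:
$\left(- \frac{38}{-13} + \frac{55}{69}\right) 7 = \left(\left(-38\right) \left(- \frac{1}{13}\right) + 55 \cdot \frac{1}{69}\right) 7 = \left(\frac{38}{13} + \frac{55}{69}\right) 7 = \frac{3337}{897} \cdot 7 = \frac{23359}{897}$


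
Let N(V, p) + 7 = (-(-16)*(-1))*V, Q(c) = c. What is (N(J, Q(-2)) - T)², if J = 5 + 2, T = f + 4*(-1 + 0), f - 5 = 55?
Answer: 30625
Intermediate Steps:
f = 60 (f = 5 + 55 = 60)
T = 56 (T = 60 + 4*(-1 + 0) = 60 + 4*(-1) = 60 - 4 = 56)
J = 7
N(V, p) = -7 - 16*V (N(V, p) = -7 + (-(-16)*(-1))*V = -7 + (-4*4)*V = -7 - 16*V)
(N(J, Q(-2)) - T)² = ((-7 - 16*7) - 1*56)² = ((-7 - 112) - 56)² = (-119 - 56)² = (-175)² = 30625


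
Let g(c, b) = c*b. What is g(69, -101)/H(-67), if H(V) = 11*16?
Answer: -6969/176 ≈ -39.597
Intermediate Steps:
H(V) = 176
g(c, b) = b*c
g(69, -101)/H(-67) = -101*69/176 = -6969*1/176 = -6969/176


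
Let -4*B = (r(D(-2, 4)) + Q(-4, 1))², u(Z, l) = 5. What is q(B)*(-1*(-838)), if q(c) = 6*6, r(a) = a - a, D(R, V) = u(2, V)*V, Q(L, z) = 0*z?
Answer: 30168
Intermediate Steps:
Q(L, z) = 0
D(R, V) = 5*V
r(a) = 0
B = 0 (B = -(0 + 0)²/4 = -¼*0² = -¼*0 = 0)
q(c) = 36
q(B)*(-1*(-838)) = 36*(-1*(-838)) = 36*838 = 30168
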